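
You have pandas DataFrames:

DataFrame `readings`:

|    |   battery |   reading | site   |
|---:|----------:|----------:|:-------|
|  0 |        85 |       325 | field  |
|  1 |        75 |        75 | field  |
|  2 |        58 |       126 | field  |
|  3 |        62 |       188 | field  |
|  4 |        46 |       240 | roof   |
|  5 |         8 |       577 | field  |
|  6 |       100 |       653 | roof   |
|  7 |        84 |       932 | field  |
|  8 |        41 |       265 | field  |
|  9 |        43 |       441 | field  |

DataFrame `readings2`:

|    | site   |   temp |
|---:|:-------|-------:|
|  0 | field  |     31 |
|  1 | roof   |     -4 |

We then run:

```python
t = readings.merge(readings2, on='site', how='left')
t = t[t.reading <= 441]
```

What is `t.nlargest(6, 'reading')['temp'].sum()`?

merge on 'site' (how='left') → 10 rows:
   battery  reading   site  temp
0       85      325  field    31
1       75       75  field    31
2       58      126  field    31
3       62      188  field    31
4       46      240   roof    -4
5        8      577  field    31
6      100      653   roof    -4
7       84      932  field    31
8       41      265  field    31
9       43      441  field    31
filter rows where reading <= 441:
   battery  reading   site  temp
0       85      325  field    31
1       75       75  field    31
2       58      126  field    31
3       62      188  field    31
4       46      240   roof    -4
8       41      265  field    31
9       43      441  field    31
take 6 rows with largest reading:
   battery  reading   site  temp
9       43      441  field    31
0       85      325  field    31
8       41      265  field    31
4       46      240   roof    -4
3       62      188  field    31
2       58      126  field    31
Then the sum of column 'temp': 151

151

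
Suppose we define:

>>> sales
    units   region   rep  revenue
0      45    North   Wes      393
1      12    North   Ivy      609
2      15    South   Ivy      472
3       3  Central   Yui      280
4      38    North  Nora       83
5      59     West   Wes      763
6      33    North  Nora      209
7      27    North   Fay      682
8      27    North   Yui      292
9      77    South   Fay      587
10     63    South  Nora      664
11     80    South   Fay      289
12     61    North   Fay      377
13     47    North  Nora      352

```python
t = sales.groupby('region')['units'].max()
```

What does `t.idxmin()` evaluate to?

group by region, max of units:
region
Central     3
North      61
South      80
West       59
Name: units, dtype: int64

Central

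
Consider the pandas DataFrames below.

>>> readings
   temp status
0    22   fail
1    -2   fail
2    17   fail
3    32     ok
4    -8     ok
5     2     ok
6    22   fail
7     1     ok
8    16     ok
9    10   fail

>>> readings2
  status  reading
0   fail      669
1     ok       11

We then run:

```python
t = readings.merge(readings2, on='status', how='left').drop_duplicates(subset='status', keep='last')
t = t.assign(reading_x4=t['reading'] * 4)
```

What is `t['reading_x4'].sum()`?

2720

merge on 'status' (how='left') → 10 rows:
   temp status  reading
0    22   fail      669
1    -2   fail      669
2    17   fail      669
3    32     ok       11
4    -8     ok       11
5     2     ok       11
6    22   fail      669
7     1     ok       11
8    16     ok       11
9    10   fail      669
drop duplicate status (keep=last):
   temp status  reading
8    16     ok       11
9    10   fail      669
add column reading_x4 = t['reading'] * 4:
   temp status  reading  reading_x4
8    16     ok       11          44
9    10   fail      669        2676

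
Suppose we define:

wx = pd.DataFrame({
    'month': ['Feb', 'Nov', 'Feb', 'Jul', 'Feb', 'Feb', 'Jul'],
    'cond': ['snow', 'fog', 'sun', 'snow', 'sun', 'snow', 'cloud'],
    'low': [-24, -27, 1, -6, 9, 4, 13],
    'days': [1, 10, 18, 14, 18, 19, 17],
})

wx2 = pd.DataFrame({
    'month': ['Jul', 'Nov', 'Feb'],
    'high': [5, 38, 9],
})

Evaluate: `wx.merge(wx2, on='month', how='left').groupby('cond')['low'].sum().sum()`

merge on 'month' (how='left') → 7 rows:
  month   cond  low  days  high
0   Feb   snow  -24     1     9
1   Nov    fog  -27    10    38
2   Feb    sun    1    18     9
3   Jul   snow   -6    14     5
4   Feb    sun    9    18     9
5   Feb   snow    4    19     9
6   Jul  cloud   13    17     5
group by cond, sum of low:
cond
cloud    13
fog     -27
snow    -26
sun      10
Name: low, dtype: int64
Hence -30.

-30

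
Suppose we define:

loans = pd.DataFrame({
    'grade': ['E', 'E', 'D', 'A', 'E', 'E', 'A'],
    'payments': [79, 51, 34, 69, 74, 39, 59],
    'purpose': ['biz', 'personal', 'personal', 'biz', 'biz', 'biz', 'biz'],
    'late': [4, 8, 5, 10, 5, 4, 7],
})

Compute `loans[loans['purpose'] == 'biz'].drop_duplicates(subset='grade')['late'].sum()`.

14

filter rows where purpose == 'biz':
  grade  payments purpose  late
0     E        79     biz     4
3     A        69     biz    10
4     E        74     biz     5
5     E        39     biz     4
6     A        59     biz     7
drop duplicate grade (keep=first):
  grade  payments purpose  late
0     E        79     biz     4
3     A        69     biz    10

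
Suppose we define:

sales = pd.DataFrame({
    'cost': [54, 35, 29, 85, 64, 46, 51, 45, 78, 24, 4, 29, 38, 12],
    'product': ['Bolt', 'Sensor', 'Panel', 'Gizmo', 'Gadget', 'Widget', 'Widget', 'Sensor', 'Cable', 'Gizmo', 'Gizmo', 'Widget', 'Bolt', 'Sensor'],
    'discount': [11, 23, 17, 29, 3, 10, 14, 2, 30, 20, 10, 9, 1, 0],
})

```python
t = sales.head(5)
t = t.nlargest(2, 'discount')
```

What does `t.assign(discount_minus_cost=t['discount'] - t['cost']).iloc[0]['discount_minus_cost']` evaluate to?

-56

take first 5 rows:
   cost product  discount
0    54    Bolt        11
1    35  Sensor        23
2    29   Panel        17
3    85   Gizmo        29
4    64  Gadget         3
take 2 rows with largest discount:
   cost product  discount
3    85   Gizmo        29
1    35  Sensor        23
add column discount_minus_cost = t['discount'] - t['cost']:
   cost product  discount  discount_minus_cost
3    85   Gizmo        29                  -56
1    35  Sensor        23                  -12
Then the value at position 0, column 'discount_minus_cost': -56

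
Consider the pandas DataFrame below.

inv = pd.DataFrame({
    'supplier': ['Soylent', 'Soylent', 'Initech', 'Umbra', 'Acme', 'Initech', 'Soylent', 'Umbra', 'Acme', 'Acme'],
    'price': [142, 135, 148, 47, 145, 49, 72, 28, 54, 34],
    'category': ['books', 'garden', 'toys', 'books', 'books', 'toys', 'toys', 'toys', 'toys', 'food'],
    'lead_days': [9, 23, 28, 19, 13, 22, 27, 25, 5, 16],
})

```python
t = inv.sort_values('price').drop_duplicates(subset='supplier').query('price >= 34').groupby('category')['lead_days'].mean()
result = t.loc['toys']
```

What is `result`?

sort by price:
  supplier  price category  lead_days
7    Umbra     28     toys         25
9     Acme     34     food         16
3    Umbra     47    books         19
5  Initech     49     toys         22
8     Acme     54     toys          5
6  Soylent     72     toys         27
1  Soylent    135   garden         23
0  Soylent    142    books          9
4     Acme    145    books         13
2  Initech    148     toys         28
drop duplicate supplier (keep=first):
  supplier  price category  lead_days
7    Umbra     28     toys         25
9     Acme     34     food         16
5  Initech     49     toys         22
6  Soylent     72     toys         27
filter rows where price >= 34:
  supplier  price category  lead_days
9     Acme     34     food         16
5  Initech     49     toys         22
6  Soylent     72     toys         27
group by category, mean of lead_days:
category
food    16.0
toys    24.5
Name: lead_days, dtype: float64
Taking the value at index 'toys' gives 24.5.

24.5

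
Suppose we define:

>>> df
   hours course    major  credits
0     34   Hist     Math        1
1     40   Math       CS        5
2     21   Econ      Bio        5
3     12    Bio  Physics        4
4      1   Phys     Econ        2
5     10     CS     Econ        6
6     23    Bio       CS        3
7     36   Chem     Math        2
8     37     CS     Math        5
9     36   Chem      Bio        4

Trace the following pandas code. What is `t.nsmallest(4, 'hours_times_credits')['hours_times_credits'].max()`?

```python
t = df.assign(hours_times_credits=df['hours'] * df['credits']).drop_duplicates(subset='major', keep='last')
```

add column hours_times_credits = df['hours'] * df['credits']:
   hours course    major  credits  hours_times_credits
0     34   Hist     Math        1                   34
1     40   Math       CS        5                  200
2     21   Econ      Bio        5                  105
3     12    Bio  Physics        4                   48
4      1   Phys     Econ        2                    2
5     10     CS     Econ        6                   60
6     23    Bio       CS        3                   69
7     36   Chem     Math        2                   72
8     37     CS     Math        5                  185
9     36   Chem      Bio        4                  144
drop duplicate major (keep=last):
   hours course    major  credits  hours_times_credits
3     12    Bio  Physics        4                   48
5     10     CS     Econ        6                   60
6     23    Bio       CS        3                   69
8     37     CS     Math        5                  185
9     36   Chem      Bio        4                  144
take 4 rows with smallest hours_times_credits:
   hours course    major  credits  hours_times_credits
3     12    Bio  Physics        4                   48
5     10     CS     Econ        6                   60
6     23    Bio       CS        3                   69
9     36   Chem      Bio        4                  144
So max() = 144.

144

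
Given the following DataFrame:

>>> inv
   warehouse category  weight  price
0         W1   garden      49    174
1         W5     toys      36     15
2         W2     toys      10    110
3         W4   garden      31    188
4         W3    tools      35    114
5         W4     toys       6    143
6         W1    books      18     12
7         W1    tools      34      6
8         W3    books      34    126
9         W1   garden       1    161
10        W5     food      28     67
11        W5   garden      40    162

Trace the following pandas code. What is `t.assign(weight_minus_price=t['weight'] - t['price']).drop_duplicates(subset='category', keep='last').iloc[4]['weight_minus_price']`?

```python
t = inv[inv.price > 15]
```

filter rows where price > 15:
   warehouse category  weight  price
0         W1   garden      49    174
2         W2     toys      10    110
3         W4   garden      31    188
4         W3    tools      35    114
5         W4     toys       6    143
8         W3    books      34    126
9         W1   garden       1    161
10        W5     food      28     67
11        W5   garden      40    162
add column weight_minus_price = t['weight'] - t['price']:
   warehouse category  weight  price  weight_minus_price
0         W1   garden      49    174                -125
2         W2     toys      10    110                -100
3         W4   garden      31    188                -157
4         W3    tools      35    114                 -79
5         W4     toys       6    143                -137
8         W3    books      34    126                 -92
9         W1   garden       1    161                -160
10        W5     food      28     67                 -39
11        W5   garden      40    162                -122
drop duplicate category (keep=last):
   warehouse category  weight  price  weight_minus_price
4         W3    tools      35    114                 -79
5         W4     toys       6    143                -137
8         W3    books      34    126                 -92
10        W5     food      28     67                 -39
11        W5   garden      40    162                -122

-122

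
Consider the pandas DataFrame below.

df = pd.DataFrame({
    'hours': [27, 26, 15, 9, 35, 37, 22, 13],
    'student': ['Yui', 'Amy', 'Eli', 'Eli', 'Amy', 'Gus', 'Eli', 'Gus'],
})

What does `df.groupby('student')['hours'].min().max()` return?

group by student, min of hours:
student
Amy    26
Eli     9
Gus    13
Yui    27
Name: hours, dtype: int64
So max() = 27.

27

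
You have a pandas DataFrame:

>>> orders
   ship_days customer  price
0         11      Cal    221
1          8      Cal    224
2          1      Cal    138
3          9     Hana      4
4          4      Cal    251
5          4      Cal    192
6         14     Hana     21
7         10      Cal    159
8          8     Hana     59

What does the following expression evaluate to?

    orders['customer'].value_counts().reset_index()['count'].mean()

4.5

value_counts of customer:
customer
Cal     6
Hana    3
Name: count, dtype: int64
reset_index():
  customer  count
0      Cal      6
1     Hana      3
The mean of column 'count' is 4.5.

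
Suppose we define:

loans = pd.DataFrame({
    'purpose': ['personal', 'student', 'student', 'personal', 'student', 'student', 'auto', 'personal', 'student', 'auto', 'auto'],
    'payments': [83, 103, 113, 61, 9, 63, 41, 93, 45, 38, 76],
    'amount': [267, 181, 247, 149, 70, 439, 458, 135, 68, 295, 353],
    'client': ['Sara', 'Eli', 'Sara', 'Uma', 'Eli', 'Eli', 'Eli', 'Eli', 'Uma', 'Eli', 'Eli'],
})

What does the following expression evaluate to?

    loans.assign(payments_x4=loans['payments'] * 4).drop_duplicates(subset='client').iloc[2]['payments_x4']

add column payments_x4 = loans['payments'] * 4:
     purpose  payments  amount client  payments_x4
0   personal        83     267   Sara          332
1    student       103     181    Eli          412
2    student       113     247   Sara          452
3   personal        61     149    Uma          244
4    student         9      70    Eli           36
5    student        63     439    Eli          252
6       auto        41     458    Eli          164
7   personal        93     135    Eli          372
8    student        45      68    Uma          180
9       auto        38     295    Eli          152
10      auto        76     353    Eli          304
drop duplicate client (keep=first):
    purpose  payments  amount client  payments_x4
0  personal        83     267   Sara          332
1   student       103     181    Eli          412
3  personal        61     149    Uma          244
So iloc[2]['payments_x4'] = 244.

244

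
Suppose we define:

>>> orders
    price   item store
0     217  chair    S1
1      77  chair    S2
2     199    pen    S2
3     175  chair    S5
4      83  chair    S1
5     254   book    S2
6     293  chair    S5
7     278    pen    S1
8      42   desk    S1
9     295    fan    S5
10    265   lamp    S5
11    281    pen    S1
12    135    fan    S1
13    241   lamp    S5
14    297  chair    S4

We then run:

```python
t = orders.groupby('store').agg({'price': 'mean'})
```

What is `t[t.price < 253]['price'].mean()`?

174.666666667

group by store, mean of price:
            price
store            
S1     172.666667
S2     176.666667
S4     297.000000
S5     253.800000
filter rows where price < 253:
            price
store            
S1     172.666667
S2     176.666667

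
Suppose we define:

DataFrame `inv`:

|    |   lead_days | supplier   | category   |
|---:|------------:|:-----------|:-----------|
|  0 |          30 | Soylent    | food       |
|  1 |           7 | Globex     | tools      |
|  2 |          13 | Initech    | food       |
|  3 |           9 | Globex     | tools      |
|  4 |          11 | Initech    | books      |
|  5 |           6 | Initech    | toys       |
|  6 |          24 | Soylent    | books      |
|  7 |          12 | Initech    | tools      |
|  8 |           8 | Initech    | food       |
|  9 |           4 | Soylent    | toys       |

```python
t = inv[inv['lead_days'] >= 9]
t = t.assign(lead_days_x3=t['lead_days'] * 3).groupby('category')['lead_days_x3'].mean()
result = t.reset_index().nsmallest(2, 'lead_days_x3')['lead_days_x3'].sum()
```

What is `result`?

filter rows where lead_days >= 9:
   lead_days supplier category
0         30  Soylent     food
2         13  Initech     food
3          9   Globex    tools
4         11  Initech    books
6         24  Soylent    books
7         12  Initech    tools
add column lead_days_x3 = t['lead_days'] * 3:
   lead_days supplier category  lead_days_x3
0         30  Soylent     food            90
2         13  Initech     food            39
3          9   Globex    tools            27
4         11  Initech    books            33
6         24  Soylent    books            72
7         12  Initech    tools            36
group by category, mean of lead_days_x3:
category
books    52.5
food     64.5
tools    31.5
Name: lead_days_x3, dtype: float64
reset_index():
  category  lead_days_x3
0    books          52.5
1     food          64.5
2    tools          31.5
take 2 rows with smallest lead_days_x3:
  category  lead_days_x3
2    tools          31.5
0    books          52.5
The sum of column 'lead_days_x3' is 84.0.

84.0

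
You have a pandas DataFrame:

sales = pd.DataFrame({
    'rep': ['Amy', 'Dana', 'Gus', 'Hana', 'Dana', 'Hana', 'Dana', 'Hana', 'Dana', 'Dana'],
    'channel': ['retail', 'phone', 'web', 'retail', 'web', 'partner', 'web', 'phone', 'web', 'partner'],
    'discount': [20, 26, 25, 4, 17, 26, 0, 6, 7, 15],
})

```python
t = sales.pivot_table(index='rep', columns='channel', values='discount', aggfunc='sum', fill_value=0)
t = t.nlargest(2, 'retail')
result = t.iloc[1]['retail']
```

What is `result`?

pivot: rows=rep, cols=channel, sum(discount):
channel  partner  phone  retail  web
rep                                 
Amy            0      0      20    0
Dana          15     26       0   24
Gus            0      0       0   25
Hana          26      6       4    0
take 2 rows with largest retail:
channel  partner  phone  retail  web
rep                                 
Amy            0      0      20    0
Hana          26      6       4    0
Taking the value at position 1, column 'retail' gives 4.

4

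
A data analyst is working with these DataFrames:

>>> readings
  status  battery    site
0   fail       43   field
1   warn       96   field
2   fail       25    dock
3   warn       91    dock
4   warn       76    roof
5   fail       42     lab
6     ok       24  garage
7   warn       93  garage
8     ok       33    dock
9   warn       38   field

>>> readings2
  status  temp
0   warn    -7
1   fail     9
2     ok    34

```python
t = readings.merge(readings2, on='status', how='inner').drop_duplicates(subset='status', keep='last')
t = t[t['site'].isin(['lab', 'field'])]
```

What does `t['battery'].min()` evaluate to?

38

merge on 'status' (how='inner') → 10 rows:
  status  battery    site  temp
0   fail       43   field     9
1   warn       96   field    -7
2   fail       25    dock     9
3   warn       91    dock    -7
4   warn       76    roof    -7
5   fail       42     lab     9
6     ok       24  garage    34
7   warn       93  garage    -7
8     ok       33    dock    34
9   warn       38   field    -7
drop duplicate status (keep=last):
  status  battery   site  temp
5   fail       42    lab     9
8     ok       33   dock    34
9   warn       38  field    -7
filter rows where site in ['lab', 'field']:
  status  battery   site  temp
5   fail       42    lab     9
9   warn       38  field    -7
So min() = 38.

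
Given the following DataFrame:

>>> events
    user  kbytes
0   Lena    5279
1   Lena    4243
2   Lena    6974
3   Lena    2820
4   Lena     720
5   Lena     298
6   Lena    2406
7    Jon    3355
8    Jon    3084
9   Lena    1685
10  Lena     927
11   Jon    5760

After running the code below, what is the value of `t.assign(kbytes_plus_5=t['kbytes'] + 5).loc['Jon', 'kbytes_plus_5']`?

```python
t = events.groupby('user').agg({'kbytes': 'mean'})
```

group by user, mean of kbytes:
           kbytes
user             
Jon   4066.333333
Lena  2816.888889
add column kbytes_plus_5 = t['kbytes'] + 5:
           kbytes  kbytes_plus_5
user                            
Jon   4066.333333    4071.333333
Lena  2816.888889    2821.888889

4071.33333333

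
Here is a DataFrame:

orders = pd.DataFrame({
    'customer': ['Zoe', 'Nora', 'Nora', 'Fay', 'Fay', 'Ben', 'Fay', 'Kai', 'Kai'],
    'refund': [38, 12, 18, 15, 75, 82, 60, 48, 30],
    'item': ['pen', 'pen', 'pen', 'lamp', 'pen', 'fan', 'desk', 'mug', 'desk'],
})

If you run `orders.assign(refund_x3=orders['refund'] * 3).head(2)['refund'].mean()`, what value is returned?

add column refund_x3 = orders['refund'] * 3:
  customer  refund  item  refund_x3
0      Zoe      38   pen        114
1     Nora      12   pen         36
2     Nora      18   pen         54
3      Fay      15  lamp         45
4      Fay      75   pen        225
5      Ben      82   fan        246
6      Fay      60  desk        180
7      Kai      48   mug        144
8      Kai      30  desk         90
take first 2 rows:
  customer  refund item  refund_x3
0      Zoe      38  pen        114
1     Nora      12  pen         36
Taking the mean of column 'refund' gives 25.0.

25.0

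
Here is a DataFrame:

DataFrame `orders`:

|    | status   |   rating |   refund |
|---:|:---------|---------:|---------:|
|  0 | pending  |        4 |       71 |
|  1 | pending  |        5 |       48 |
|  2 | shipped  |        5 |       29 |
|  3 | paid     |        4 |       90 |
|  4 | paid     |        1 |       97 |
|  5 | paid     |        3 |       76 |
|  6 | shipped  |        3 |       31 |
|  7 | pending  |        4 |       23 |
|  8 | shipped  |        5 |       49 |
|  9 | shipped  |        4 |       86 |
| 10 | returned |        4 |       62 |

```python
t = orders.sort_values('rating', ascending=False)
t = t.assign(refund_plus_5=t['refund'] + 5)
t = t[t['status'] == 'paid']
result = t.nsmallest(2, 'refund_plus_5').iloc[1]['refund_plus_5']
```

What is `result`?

95

sort by rating descending:
      status  rating  refund
1    pending       5      48
2    shipped       5      29
8    shipped       5      49
0    pending       4      71
3       paid       4      90
7    pending       4      23
9    shipped       4      86
10  returned       4      62
5       paid       3      76
6    shipped       3      31
4       paid       1      97
add column refund_plus_5 = t['refund'] + 5:
      status  rating  refund  refund_plus_5
1    pending       5      48             53
2    shipped       5      29             34
8    shipped       5      49             54
0    pending       4      71             76
3       paid       4      90             95
7    pending       4      23             28
9    shipped       4      86             91
10  returned       4      62             67
5       paid       3      76             81
6    shipped       3      31             36
4       paid       1      97            102
filter rows where status == 'paid':
  status  rating  refund  refund_plus_5
3   paid       4      90             95
5   paid       3      76             81
4   paid       1      97            102
take 2 rows with smallest refund_plus_5:
  status  rating  refund  refund_plus_5
5   paid       3      76             81
3   paid       4      90             95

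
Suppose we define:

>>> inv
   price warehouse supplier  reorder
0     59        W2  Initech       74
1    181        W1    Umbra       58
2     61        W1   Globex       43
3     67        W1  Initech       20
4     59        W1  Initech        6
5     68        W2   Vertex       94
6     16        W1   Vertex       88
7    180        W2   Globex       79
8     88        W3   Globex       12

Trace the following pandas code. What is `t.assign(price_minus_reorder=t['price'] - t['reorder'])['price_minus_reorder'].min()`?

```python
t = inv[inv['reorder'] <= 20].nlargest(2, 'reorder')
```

filter rows where reorder <= 20:
   price warehouse supplier  reorder
3     67        W1  Initech       20
4     59        W1  Initech        6
8     88        W3   Globex       12
take 2 rows with largest reorder:
   price warehouse supplier  reorder
3     67        W1  Initech       20
8     88        W3   Globex       12
add column price_minus_reorder = t['price'] - t['reorder']:
   price warehouse supplier  reorder  price_minus_reorder
3     67        W1  Initech       20                   47
8     88        W3   Globex       12                   76
Finally, min of column 'price_minus_reorder' = 47.

47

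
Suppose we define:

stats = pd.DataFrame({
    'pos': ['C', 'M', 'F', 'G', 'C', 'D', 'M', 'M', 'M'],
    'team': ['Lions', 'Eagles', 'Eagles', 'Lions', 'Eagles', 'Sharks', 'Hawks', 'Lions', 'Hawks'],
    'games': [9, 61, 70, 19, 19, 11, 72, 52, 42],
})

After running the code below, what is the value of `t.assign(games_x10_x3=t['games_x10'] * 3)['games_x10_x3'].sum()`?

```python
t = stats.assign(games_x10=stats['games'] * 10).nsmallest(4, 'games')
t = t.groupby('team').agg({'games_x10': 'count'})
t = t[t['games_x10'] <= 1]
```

6

add column games_x10 = stats['games'] * 10:
  pos    team  games  games_x10
0   C   Lions      9         90
1   M  Eagles     61        610
2   F  Eagles     70        700
3   G   Lions     19        190
4   C  Eagles     19        190
5   D  Sharks     11        110
6   M   Hawks     72        720
7   M   Lions     52        520
8   M   Hawks     42        420
take 4 rows with smallest games:
  pos    team  games  games_x10
0   C   Lions      9         90
5   D  Sharks     11        110
3   G   Lions     19        190
4   C  Eagles     19        190
group by team, count of games_x10:
        games_x10
team             
Eagles          1
Lions           2
Sharks          1
filter rows where games_x10 <= 1:
        games_x10
team             
Eagles          1
Sharks          1
add column games_x10_x3 = t['games_x10'] * 3:
        games_x10  games_x10_x3
team                           
Eagles          1             3
Sharks          1             3
So sum() = 6.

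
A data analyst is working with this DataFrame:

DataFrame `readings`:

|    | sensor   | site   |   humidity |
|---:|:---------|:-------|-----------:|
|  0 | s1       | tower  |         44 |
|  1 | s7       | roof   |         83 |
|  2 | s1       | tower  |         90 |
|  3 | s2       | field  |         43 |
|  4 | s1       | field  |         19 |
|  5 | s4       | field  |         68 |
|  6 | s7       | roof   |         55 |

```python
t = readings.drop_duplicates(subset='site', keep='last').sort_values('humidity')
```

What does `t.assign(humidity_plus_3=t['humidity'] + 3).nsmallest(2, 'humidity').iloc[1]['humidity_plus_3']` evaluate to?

71

drop duplicate site (keep=last):
  sensor   site  humidity
2     s1  tower        90
5     s4  field        68
6     s7   roof        55
sort by humidity:
  sensor   site  humidity
6     s7   roof        55
5     s4  field        68
2     s1  tower        90
add column humidity_plus_3 = t['humidity'] + 3:
  sensor   site  humidity  humidity_plus_3
6     s7   roof        55               58
5     s4  field        68               71
2     s1  tower        90               93
take 2 rows with smallest humidity:
  sensor   site  humidity  humidity_plus_3
6     s7   roof        55               58
5     s4  field        68               71
The value at position 1, column 'humidity_plus_3' is 71.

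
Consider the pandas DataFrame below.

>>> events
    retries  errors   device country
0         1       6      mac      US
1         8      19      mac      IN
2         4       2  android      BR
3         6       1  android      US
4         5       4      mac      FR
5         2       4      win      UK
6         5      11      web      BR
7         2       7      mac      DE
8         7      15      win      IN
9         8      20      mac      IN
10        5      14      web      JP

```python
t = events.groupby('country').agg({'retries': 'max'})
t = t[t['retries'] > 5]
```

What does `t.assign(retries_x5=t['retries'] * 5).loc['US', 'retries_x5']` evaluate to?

30

group by country, max of retries:
         retries
country         
BR             5
DE             2
FR             5
IN             8
JP             5
UK             2
US             6
filter rows where retries > 5:
         retries
country         
IN             8
US             6
add column retries_x5 = t['retries'] * 5:
         retries  retries_x5
country                     
IN             8          40
US             6          30
Taking the value at row 'US', column 'retries_x5' gives 30.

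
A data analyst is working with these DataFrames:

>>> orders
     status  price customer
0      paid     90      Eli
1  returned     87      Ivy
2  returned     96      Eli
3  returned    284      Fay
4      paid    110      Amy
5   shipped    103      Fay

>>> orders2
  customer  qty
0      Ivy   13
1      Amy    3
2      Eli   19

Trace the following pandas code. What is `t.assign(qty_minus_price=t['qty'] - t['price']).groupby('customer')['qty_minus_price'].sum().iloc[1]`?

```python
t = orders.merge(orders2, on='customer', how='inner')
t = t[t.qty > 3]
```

merge on 'customer' (how='inner') → 4 rows:
     status  price customer  qty
0      paid     90      Eli   19
1  returned     87      Ivy   13
2  returned     96      Eli   19
3      paid    110      Amy    3
filter rows where qty > 3:
     status  price customer  qty
0      paid     90      Eli   19
1  returned     87      Ivy   13
2  returned     96      Eli   19
add column qty_minus_price = t['qty'] - t['price']:
     status  price customer  qty  qty_minus_price
0      paid     90      Eli   19              -71
1  returned     87      Ivy   13              -74
2  returned     96      Eli   19              -77
group by customer, sum of qty_minus_price:
customer
Eli   -148
Ivy    -74
Name: qty_minus_price, dtype: int64
Hence -74.

-74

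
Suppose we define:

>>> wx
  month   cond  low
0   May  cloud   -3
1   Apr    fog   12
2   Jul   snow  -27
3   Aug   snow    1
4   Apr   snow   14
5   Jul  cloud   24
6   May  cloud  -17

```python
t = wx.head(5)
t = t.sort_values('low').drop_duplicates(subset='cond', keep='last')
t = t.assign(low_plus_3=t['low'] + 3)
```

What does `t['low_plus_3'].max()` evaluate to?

17

take first 5 rows:
  month   cond  low
0   May  cloud   -3
1   Apr    fog   12
2   Jul   snow  -27
3   Aug   snow    1
4   Apr   snow   14
sort by low:
  month   cond  low
2   Jul   snow  -27
0   May  cloud   -3
3   Aug   snow    1
1   Apr    fog   12
4   Apr   snow   14
drop duplicate cond (keep=last):
  month   cond  low
0   May  cloud   -3
1   Apr    fog   12
4   Apr   snow   14
add column low_plus_3 = t['low'] + 3:
  month   cond  low  low_plus_3
0   May  cloud   -3           0
1   Apr    fog   12          15
4   Apr   snow   14          17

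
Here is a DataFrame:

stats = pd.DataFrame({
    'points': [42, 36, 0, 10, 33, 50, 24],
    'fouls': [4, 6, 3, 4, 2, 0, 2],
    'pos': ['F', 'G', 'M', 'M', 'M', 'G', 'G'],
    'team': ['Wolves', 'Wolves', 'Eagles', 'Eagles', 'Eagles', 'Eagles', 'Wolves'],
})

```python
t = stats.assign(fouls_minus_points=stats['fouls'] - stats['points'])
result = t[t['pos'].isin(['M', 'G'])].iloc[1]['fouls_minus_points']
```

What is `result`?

add column fouls_minus_points = stats['fouls'] - stats['points']:
   points  fouls pos    team  fouls_minus_points
0      42      4   F  Wolves                 -38
1      36      6   G  Wolves                 -30
2       0      3   M  Eagles                   3
3      10      4   M  Eagles                  -6
4      33      2   M  Eagles                 -31
5      50      0   G  Eagles                 -50
6      24      2   G  Wolves                 -22
filter rows where pos in ['M', 'G']:
   points  fouls pos    team  fouls_minus_points
1      36      6   G  Wolves                 -30
2       0      3   M  Eagles                   3
3      10      4   M  Eagles                  -6
4      33      2   M  Eagles                 -31
5      50      0   G  Eagles                 -50
6      24      2   G  Wolves                 -22
So iloc[1]['fouls_minus_points'] = 3.

3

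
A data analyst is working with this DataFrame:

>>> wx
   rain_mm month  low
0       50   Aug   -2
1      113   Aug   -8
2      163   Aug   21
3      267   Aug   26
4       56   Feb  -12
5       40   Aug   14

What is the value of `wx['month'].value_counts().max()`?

value_counts of month:
month
Aug    5
Feb    1
Name: count, dtype: int64

5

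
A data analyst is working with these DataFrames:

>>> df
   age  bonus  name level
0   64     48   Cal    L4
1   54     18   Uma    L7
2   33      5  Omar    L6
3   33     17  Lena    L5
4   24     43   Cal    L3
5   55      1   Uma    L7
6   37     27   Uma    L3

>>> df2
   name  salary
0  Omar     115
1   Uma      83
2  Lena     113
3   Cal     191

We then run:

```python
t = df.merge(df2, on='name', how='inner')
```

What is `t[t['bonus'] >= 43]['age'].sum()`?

merge on 'name' (how='inner') → 7 rows:
   age  bonus  name level  salary
0   64     48   Cal    L4     191
1   54     18   Uma    L7      83
2   33      5  Omar    L6     115
3   33     17  Lena    L5     113
4   24     43   Cal    L3     191
5   55      1   Uma    L7      83
6   37     27   Uma    L3      83
filter rows where bonus >= 43:
   age  bonus name level  salary
0   64     48  Cal    L4     191
4   24     43  Cal    L3     191
Then the sum of column 'age': 88

88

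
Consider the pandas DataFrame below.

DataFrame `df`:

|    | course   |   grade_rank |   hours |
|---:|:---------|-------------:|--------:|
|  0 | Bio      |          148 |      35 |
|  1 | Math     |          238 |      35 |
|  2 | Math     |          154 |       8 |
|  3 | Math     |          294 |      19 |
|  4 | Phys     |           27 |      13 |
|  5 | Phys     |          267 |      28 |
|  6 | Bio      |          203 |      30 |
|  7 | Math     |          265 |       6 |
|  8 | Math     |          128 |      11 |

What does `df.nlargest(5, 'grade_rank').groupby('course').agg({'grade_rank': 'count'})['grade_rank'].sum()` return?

take 5 rows with largest grade_rank:
  course  grade_rank  hours
3   Math         294     19
5   Phys         267     28
7   Math         265      6
1   Math         238     35
6    Bio         203     30
group by course, count of grade_rank:
        grade_rank
course            
Bio              1
Math             3
Phys             1
So sum() = 5.

5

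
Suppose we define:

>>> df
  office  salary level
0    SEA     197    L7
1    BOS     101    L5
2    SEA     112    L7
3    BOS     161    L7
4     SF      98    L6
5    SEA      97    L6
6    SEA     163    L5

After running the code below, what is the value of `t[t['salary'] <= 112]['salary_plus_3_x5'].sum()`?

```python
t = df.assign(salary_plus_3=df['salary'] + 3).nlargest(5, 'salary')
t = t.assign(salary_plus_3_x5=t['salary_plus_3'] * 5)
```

1095

add column salary_plus_3 = df['salary'] + 3:
  office  salary level  salary_plus_3
0    SEA     197    L7            200
1    BOS     101    L5            104
2    SEA     112    L7            115
3    BOS     161    L7            164
4     SF      98    L6            101
5    SEA      97    L6            100
6    SEA     163    L5            166
take 5 rows with largest salary:
  office  salary level  salary_plus_3
0    SEA     197    L7            200
6    SEA     163    L5            166
3    BOS     161    L7            164
2    SEA     112    L7            115
1    BOS     101    L5            104
add column salary_plus_3_x5 = t['salary_plus_3'] * 5:
  office  salary level  salary_plus_3  salary_plus_3_x5
0    SEA     197    L7            200              1000
6    SEA     163    L5            166               830
3    BOS     161    L7            164               820
2    SEA     112    L7            115               575
1    BOS     101    L5            104               520
filter rows where salary <= 112:
  office  salary level  salary_plus_3  salary_plus_3_x5
2    SEA     112    L7            115               575
1    BOS     101    L5            104               520
Taking the sum of column 'salary_plus_3_x5' gives 1095.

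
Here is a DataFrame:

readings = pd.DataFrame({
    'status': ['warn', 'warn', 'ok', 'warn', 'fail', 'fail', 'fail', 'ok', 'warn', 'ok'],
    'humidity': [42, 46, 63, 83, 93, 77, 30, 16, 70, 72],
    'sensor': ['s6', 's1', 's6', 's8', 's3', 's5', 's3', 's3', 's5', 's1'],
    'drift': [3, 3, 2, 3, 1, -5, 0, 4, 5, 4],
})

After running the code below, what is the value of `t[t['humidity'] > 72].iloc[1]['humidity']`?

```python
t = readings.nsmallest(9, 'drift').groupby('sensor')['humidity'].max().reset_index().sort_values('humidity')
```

83

take 9 rows with smallest drift:
  status  humidity sensor  drift
5   fail        77     s5     -5
6   fail        30     s3      0
4   fail        93     s3      1
2     ok        63     s6      2
0   warn        42     s6      3
1   warn        46     s1      3
3   warn        83     s8      3
7     ok        16     s3      4
9     ok        72     s1      4
group by sensor, max of humidity:
sensor
s1    72
s3    93
s5    77
s6    63
s8    83
Name: humidity, dtype: int64
reset_index():
  sensor  humidity
0     s1        72
1     s3        93
2     s5        77
3     s6        63
4     s8        83
sort by humidity:
  sensor  humidity
3     s6        63
0     s1        72
2     s5        77
4     s8        83
1     s3        93
filter rows where humidity > 72:
  sensor  humidity
2     s5        77
4     s8        83
1     s3        93
Finally, value at position 1, column 'humidity' = 83.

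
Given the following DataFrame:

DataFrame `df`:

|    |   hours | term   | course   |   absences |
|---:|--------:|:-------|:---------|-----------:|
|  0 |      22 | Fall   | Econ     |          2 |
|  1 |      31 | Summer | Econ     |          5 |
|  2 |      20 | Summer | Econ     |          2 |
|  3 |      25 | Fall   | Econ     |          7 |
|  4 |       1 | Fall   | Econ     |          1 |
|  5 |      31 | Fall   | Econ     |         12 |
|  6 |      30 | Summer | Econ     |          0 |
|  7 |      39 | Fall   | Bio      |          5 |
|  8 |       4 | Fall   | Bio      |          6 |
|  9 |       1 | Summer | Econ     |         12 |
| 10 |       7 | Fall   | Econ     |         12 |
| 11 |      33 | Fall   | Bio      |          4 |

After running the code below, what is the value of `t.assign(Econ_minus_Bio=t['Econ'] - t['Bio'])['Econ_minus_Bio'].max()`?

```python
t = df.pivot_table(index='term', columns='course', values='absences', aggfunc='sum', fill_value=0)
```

pivot: rows=term, cols=course, sum(absences):
course  Bio  Econ
term             
Fall     15    34
Summer    0    19
add column Econ_minus_Bio = t['Econ'] - t['Bio']:
course  Bio  Econ  Econ_minus_Bio
term                             
Fall     15    34              19
Summer    0    19              19
So max() = 19.

19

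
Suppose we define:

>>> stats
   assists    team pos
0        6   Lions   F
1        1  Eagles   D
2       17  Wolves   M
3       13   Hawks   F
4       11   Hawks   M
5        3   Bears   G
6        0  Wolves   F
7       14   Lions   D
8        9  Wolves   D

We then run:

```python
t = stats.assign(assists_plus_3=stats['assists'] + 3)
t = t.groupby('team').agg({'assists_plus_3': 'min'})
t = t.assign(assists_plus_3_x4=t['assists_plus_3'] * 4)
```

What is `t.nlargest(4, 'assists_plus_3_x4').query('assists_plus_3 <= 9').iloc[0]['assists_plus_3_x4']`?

36

add column assists_plus_3 = stats['assists'] + 3:
   assists    team pos  assists_plus_3
0        6   Lions   F               9
1        1  Eagles   D               4
2       17  Wolves   M              20
3       13   Hawks   F              16
4       11   Hawks   M              14
5        3   Bears   G               6
6        0  Wolves   F               3
7       14   Lions   D              17
8        9  Wolves   D              12
group by team, min of assists_plus_3:
        assists_plus_3
team                  
Bears                6
Eagles               4
Hawks               14
Lions                9
Wolves               3
add column assists_plus_3_x4 = t['assists_plus_3'] * 4:
        assists_plus_3  assists_plus_3_x4
team                                     
Bears                6                 24
Eagles               4                 16
Hawks               14                 56
Lions                9                 36
Wolves               3                 12
take 4 rows with largest assists_plus_3_x4:
        assists_plus_3  assists_plus_3_x4
team                                     
Hawks               14                 56
Lions                9                 36
Bears                6                 24
Eagles               4                 16
filter rows where assists_plus_3 <= 9:
        assists_plus_3  assists_plus_3_x4
team                                     
Lions                9                 36
Bears                6                 24
Eagles               4                 16
Finally, value at position 0, column 'assists_plus_3_x4' = 36.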